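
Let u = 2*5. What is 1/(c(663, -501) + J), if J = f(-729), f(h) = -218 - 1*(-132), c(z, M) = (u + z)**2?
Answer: 1/452843 ≈ 2.2083e-6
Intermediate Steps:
u = 10
c(z, M) = (10 + z)**2
f(h) = -86 (f(h) = -218 + 132 = -86)
J = -86
1/(c(663, -501) + J) = 1/((10 + 663)**2 - 86) = 1/(673**2 - 86) = 1/(452929 - 86) = 1/452843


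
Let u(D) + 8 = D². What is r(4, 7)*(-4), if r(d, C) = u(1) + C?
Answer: 0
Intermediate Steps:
u(D) = -8 + D²
r(d, C) = -7 + C (r(d, C) = (-8 + 1²) + C = (-8 + 1) + C = -7 + C)
r(4, 7)*(-4) = (-7 + 7)*(-4) = 0*(-4) = 0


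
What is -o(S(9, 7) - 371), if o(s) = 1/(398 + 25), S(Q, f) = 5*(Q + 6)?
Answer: -1/423 ≈ -0.0023641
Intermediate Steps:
S(Q, f) = 30 + 5*Q (S(Q, f) = 5*(6 + Q) = 30 + 5*Q)
o(s) = 1/423
-o(S(9, 7) - 371) = -1*1/423 = -1/423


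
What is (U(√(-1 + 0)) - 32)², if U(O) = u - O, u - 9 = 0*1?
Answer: (23 + I)² ≈ 528.0 + 46.0*I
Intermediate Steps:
u = 9 (u = 9 + 0*1 = 9 + 0 = 9)
U(O) = 9 - O
(U(√(-1 + 0)) - 32)² = ((9 - √(-1 + 0)) - 32)² = ((9 - √(-1)) - 32)² = ((9 - I) - 32)² = (-23 - I)²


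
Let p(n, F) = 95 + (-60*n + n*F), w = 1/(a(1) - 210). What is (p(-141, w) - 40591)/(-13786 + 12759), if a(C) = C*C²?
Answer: 6695383/214643 ≈ 31.193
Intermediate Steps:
a(C) = C³
w = -1/209 (w = 1/(1³ - 210) = 1/(1 - 210) = 1/(-209) = -1/209 ≈ -0.0047847)
p(n, F) = 95 - 60*n + F*n (p(n, F) = 95 + (-60*n + F*n) = 95 - 60*n + F*n)
(p(-141, w) - 40591)/(-13786 + 12759) = ((95 - 60*(-141) - 1/209*(-141)) - 40591)/(-13786 + 12759) = ((95 + 8460 + 141/209) - 40591)/(-1027) = (1788136/209 - 40591)*(-1/1027) = -6695383/209*(-1/1027) = 6695383/214643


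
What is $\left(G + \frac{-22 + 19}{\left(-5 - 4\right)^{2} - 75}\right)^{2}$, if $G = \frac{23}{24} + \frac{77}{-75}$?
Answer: $\frac{116281}{360000} \approx 0.323$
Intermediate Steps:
$G = - \frac{41}{600}$ ($G = 23 \cdot \frac{1}{24} + 77 \left(- \frac{1}{75}\right) = \frac{23}{24} - \frac{77}{75} = - \frac{41}{600} \approx -0.068333$)
$\left(G + \frac{-22 + 19}{\left(-5 - 4\right)^{2} - 75}\right)^{2} = \left(- \frac{41}{600} + \frac{-22 + 19}{\left(-5 - 4\right)^{2} - 75}\right)^{2} = \left(- \frac{41}{600} - \frac{3}{\left(-9\right)^{2} - 75}\right)^{2} = \left(- \frac{41}{600} - \frac{3}{81 - 75}\right)^{2} = \left(- \frac{41}{600} - \frac{3}{6}\right)^{2} = \left(- \frac{41}{600} - \frac{1}{2}\right)^{2} = \left(- \frac{341}{600}\right)^{2} = \frac{116281}{360000}$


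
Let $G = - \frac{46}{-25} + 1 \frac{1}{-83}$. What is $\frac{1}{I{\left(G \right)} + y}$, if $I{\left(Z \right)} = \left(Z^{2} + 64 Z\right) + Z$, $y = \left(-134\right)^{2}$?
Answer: $\frac{4305625}{77837770224} \approx 5.5315 \cdot 10^{-5}$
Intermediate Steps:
$y = 17956$
$G = \frac{3793}{2075}$ ($G = \left(-46\right) \left(- \frac{1}{25}\right) + 1 \left(- \frac{1}{83}\right) = \frac{46}{25} - \frac{1}{83} = \frac{3793}{2075} \approx 1.828$)
$I{\left(Z \right)} = Z^{2} + 65 Z$
$\frac{1}{I{\left(G \right)} + y} = \frac{1}{\frac{3793 \left(65 + \frac{3793}{2075}\right)}{2075} + 17956} = \frac{1}{\frac{3793}{2075} \cdot \frac{138668}{2075} + 17956} = \frac{1}{\frac{525967724}{4305625} + 17956} = \frac{1}{\frac{77837770224}{4305625}} = \frac{4305625}{77837770224}$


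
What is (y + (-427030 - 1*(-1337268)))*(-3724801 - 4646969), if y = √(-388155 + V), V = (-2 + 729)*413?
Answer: -7620303181260 - 33487080*I*√5494 ≈ -7.6203e+12 - 2.4821e+9*I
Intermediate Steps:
V = 300251 (V = 727*413 = 300251)
y = 4*I*√5494 (y = √(-388155 + 300251) = √(-87904) = 4*I*√5494 ≈ 296.49*I)
(y + (-427030 - 1*(-1337268)))*(-3724801 - 4646969) = (4*I*√5494 + (-427030 - 1*(-1337268)))*(-3724801 - 4646969) = (4*I*√5494 + (-427030 + 1337268))*(-8371770) = (4*I*√5494 + 910238)*(-8371770) = (910238 + 4*I*√5494)*(-8371770) = -7620303181260 - 33487080*I*√5494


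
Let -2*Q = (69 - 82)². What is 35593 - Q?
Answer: 71355/2 ≈ 35678.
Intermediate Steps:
Q = -169/2 (Q = -(69 - 82)²/2 = -½*(-13)² = -½*169 = -169/2 ≈ -84.500)
35593 - Q = 35593 - 1*(-169/2) = 35593 + 169/2 = 71355/2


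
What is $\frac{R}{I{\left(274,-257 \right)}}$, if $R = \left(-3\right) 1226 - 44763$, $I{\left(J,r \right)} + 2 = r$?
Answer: $\frac{48441}{259} \approx 187.03$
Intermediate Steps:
$I{\left(J,r \right)} = -2 + r$
$R = -48441$ ($R = -3678 - 44763 = -48441$)
$\frac{R}{I{\left(274,-257 \right)}} = - \frac{48441}{-2 - 257} = - \frac{48441}{-259} = \left(-48441\right) \left(- \frac{1}{259}\right) = \frac{48441}{259}$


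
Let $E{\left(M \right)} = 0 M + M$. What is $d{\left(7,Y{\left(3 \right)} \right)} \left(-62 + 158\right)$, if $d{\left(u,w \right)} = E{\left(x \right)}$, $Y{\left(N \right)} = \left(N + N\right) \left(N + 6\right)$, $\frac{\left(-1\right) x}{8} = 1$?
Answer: $-768$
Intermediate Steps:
$x = -8$ ($x = \left(-8\right) 1 = -8$)
$Y{\left(N \right)} = 2 N \left(6 + N\right)$
$E{\left(M \right)} = M$ ($E{\left(M \right)} = 0 + M = M$)
$d{\left(u,w \right)} = -8$
$d{\left(7,Y{\left(3 \right)} \right)} \left(-62 + 158\right) = - 8 \left(-62 + 158\right) = \left(-8\right) 96 = -768$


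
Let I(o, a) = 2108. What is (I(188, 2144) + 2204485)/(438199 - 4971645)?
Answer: -2206593/4533446 ≈ -0.48674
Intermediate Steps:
(I(188, 2144) + 2204485)/(438199 - 4971645) = (2108 + 2204485)/(438199 - 4971645) = 2206593/(-4533446) = 2206593*(-1/4533446) = -2206593/4533446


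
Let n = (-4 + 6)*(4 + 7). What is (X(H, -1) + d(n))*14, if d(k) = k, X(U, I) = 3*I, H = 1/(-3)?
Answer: 266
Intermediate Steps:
H = -1/3 ≈ -0.33333
n = 22 (n = 2*11 = 22)
(X(H, -1) + d(n))*14 = (3*(-1) + 22)*14 = (-3 + 22)*14 = 19*14 = 266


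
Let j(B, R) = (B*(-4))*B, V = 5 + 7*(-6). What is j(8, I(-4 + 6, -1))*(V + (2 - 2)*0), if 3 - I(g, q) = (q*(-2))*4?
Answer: 9472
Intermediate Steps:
I(g, q) = 3 + 8*q (I(g, q) = 3 - q*(-2)*4 = 3 - (-2*q)*4 = 3 - (-8)*q = 3 + 8*q)
V = -37 (V = 5 - 42 = -37)
j(B, R) = -4*B**2 (j(B, R) = (-4*B)*B = -4*B**2)
j(8, I(-4 + 6, -1))*(V + (2 - 2)*0) = (-4*8**2)*(-37 + (2 - 2)*0) = (-4*64)*(-37 + 0*0) = -256*(-37 + 0) = -256*(-37) = 9472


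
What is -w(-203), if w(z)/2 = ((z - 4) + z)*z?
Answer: -166460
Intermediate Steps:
w(z) = 2*z*(-4 + 2*z) (w(z) = 2*(((z - 4) + z)*z) = 2*(((-4 + z) + z)*z) = 2*((-4 + 2*z)*z) = 2*(z*(-4 + 2*z)) = 2*z*(-4 + 2*z))
-w(-203) = -4*(-203)*(-2 - 203) = -4*(-203)*(-205) = -1*166460 = -166460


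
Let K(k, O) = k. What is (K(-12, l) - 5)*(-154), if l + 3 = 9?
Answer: 2618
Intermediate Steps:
l = 6 (l = -3 + 9 = 6)
(K(-12, l) - 5)*(-154) = (-12 - 5)*(-154) = -17*(-154) = 2618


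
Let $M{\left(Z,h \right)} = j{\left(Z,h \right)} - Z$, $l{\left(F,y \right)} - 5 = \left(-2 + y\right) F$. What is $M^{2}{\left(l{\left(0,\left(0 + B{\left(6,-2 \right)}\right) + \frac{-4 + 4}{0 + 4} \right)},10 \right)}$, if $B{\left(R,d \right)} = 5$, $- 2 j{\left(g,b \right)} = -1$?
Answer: $\frac{81}{4} \approx 20.25$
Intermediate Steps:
$j{\left(g,b \right)} = \frac{1}{2}$ ($j{\left(g,b \right)} = \left(- \frac{1}{2}\right) \left(-1\right) = \frac{1}{2}$)
$l{\left(F,y \right)} = 5 + F \left(-2 + y\right)$ ($l{\left(F,y \right)} = 5 + \left(-2 + y\right) F = 5 + F \left(-2 + y\right)$)
$M{\left(Z,h \right)} = \frac{1}{2} - Z$
$M^{2}{\left(l{\left(0,\left(0 + B{\left(6,-2 \right)}\right) + \frac{-4 + 4}{0 + 4} \right)},10 \right)} = \left(\frac{1}{2} - \left(5 - 0 + 0 \left(\left(0 + 5\right) + \frac{-4 + 4}{0 + 4}\right)\right)\right)^{2} = \left(\frac{1}{2} - \left(5 + 0 + 0 \left(5 + \frac{0}{4}\right)\right)\right)^{2} = \left(\frac{1}{2} - \left(5 + 0 + 0 \left(5 + 0 \cdot \frac{1}{4}\right)\right)\right)^{2} = \left(\frac{1}{2} - \left(5 + 0 + 0 \left(5 + 0\right)\right)\right)^{2} = \left(\frac{1}{2} - \left(5 + 0 + 0 \cdot 5\right)\right)^{2} = \left(\frac{1}{2} - \left(5 + 0 + 0\right)\right)^{2} = \left(\frac{1}{2} - 5\right)^{2} = \left(- \frac{9}{2}\right)^{2} = \frac{81}{4}$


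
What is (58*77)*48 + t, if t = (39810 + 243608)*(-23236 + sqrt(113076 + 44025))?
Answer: -6585286280 + 283418*sqrt(157101) ≈ -6.4729e+9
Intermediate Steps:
t = -6585500648 + 283418*sqrt(157101) (t = 283418*(-23236 + sqrt(157101)) = -6585500648 + 283418*sqrt(157101) ≈ -6.4732e+9)
(58*77)*48 + t = (58*77)*48 + (-6585500648 + 283418*sqrt(157101)) = 4466*48 + (-6585500648 + 283418*sqrt(157101)) = 214368 + (-6585500648 + 283418*sqrt(157101)) = -6585286280 + 283418*sqrt(157101)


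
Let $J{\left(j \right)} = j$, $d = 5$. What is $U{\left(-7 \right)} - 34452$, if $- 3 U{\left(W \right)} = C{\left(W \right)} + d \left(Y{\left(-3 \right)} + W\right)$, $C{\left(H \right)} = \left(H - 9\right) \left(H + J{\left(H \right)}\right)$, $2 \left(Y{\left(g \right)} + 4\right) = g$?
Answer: $- \frac{207035}{6} \approx -34506.0$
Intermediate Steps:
$Y{\left(g \right)} = -4 + \frac{g}{2}$
$C{\left(H \right)} = 2 H \left(-9 + H\right)$ ($C{\left(H \right)} = \left(H - 9\right) \left(H + H\right) = \left(-9 + H\right) 2 H = 2 H \left(-9 + H\right)$)
$U{\left(W \right)} = \frac{55}{6} - \frac{5 W}{3} - \frac{2 W \left(-9 + W\right)}{3}$ ($U{\left(W \right)} = - \frac{2 W \left(-9 + W\right) + 5 \left(\left(-4 + \frac{1}{2} \left(-3\right)\right) + W\right)}{3} = - \frac{2 W \left(-9 + W\right) + 5 \left(\left(-4 - \frac{3}{2}\right) + W\right)}{3} = - \frac{2 W \left(-9 + W\right) + 5 \left(- \frac{11}{2} + W\right)}{3} = - \frac{2 W \left(-9 + W\right) + \left(- \frac{55}{2} + 5 W\right)}{3} = - \frac{- \frac{55}{2} + 5 W + 2 W \left(-9 + W\right)}{3} = \frac{55}{6} - \frac{5 W}{3} - \frac{2 W \left(-9 + W\right)}{3}$)
$U{\left(-7 \right)} - 34452 = \left(\frac{55}{6} - \frac{2 \left(-7\right)^{2}}{3} + \frac{13}{3} \left(-7\right)\right) - 34452 = \left(\frac{55}{6} - \frac{98}{3} - \frac{91}{3}\right) - 34452 = - \frac{323}{6} - 34452 = - \frac{207035}{6}$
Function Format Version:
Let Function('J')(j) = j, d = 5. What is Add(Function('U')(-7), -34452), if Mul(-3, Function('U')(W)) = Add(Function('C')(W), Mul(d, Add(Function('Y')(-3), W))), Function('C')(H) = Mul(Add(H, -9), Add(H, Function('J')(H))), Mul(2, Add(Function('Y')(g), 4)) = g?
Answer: Rational(-207035, 6) ≈ -34506.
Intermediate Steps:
Function('Y')(g) = Add(-4, Mul(Rational(1, 2), g))
Function('C')(H) = Mul(2, H, Add(-9, H)) (Function('C')(H) = Mul(Add(H, -9), Add(H, H)) = Mul(Add(-9, H), Mul(2, H)) = Mul(2, H, Add(-9, H)))
Function('U')(W) = Add(Rational(55, 6), Mul(Rational(-5, 3), W), Mul(Rational(-2, 3), W, Add(-9, W))) (Function('U')(W) = Mul(Rational(-1, 3), Add(Mul(2, W, Add(-9, W)), Mul(5, Add(Add(-4, Mul(Rational(1, 2), -3)), W)))) = Mul(Rational(-1, 3), Add(Mul(2, W, Add(-9, W)), Mul(5, Add(Add(-4, Rational(-3, 2)), W)))) = Mul(Rational(-1, 3), Add(Mul(2, W, Add(-9, W)), Mul(5, Add(Rational(-11, 2), W)))) = Mul(Rational(-1, 3), Add(Mul(2, W, Add(-9, W)), Add(Rational(-55, 2), Mul(5, W)))) = Mul(Rational(-1, 3), Add(Rational(-55, 2), Mul(5, W), Mul(2, W, Add(-9, W)))) = Add(Rational(55, 6), Mul(Rational(-5, 3), W), Mul(Rational(-2, 3), W, Add(-9, W))))
Add(Function('U')(-7), -34452) = Add(Add(Rational(55, 6), Mul(Rational(-2, 3), Pow(-7, 2)), Mul(Rational(13, 3), -7)), -34452) = Add(Add(Rational(55, 6), Mul(Rational(-2, 3), 49), Rational(-91, 3)), -34452) = Add(Add(Rational(55, 6), Rational(-98, 3), Rational(-91, 3)), -34452) = Add(Rational(-323, 6), -34452) = Rational(-207035, 6)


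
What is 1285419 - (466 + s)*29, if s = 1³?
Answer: 1271876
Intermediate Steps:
s = 1
1285419 - (466 + s)*29 = 1285419 - (466 + 1)*29 = 1285419 - 467*29 = 1285419 - 1*13543 = 1285419 - 13543 = 1271876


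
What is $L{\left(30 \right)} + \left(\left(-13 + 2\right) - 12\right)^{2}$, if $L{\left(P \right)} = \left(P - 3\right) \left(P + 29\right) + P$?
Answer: $2152$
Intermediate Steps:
$L{\left(P \right)} = P + \left(-3 + P\right) \left(29 + P\right)$ ($L{\left(P \right)} = \left(-3 + P\right) \left(29 + P\right) + P = P + \left(-3 + P\right) \left(29 + P\right)$)
$L{\left(30 \right)} + \left(\left(-13 + 2\right) - 12\right)^{2} = \left(-87 + 30^{2} + 27 \cdot 30\right) + \left(\left(-13 + 2\right) - 12\right)^{2} = \left(-87 + 900 + 810\right) + \left(-11 - 12\right)^{2} = 1623 + \left(-23\right)^{2} = 1623 + 529 = 2152$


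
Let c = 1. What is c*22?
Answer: 22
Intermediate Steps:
c*22 = 1*22 = 22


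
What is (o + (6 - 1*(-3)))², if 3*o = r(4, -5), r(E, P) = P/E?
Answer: 10609/144 ≈ 73.674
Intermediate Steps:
o = -5/12 (o = (-5/4)/3 = (-5*¼)/3 = (⅓)*(-5/4) = -5/12 ≈ -0.41667)
(o + (6 - 1*(-3)))² = (-5/12 + (6 - 1*(-3)))² = (-5/12 + (6 + 3))² = (-5/12 + 9)² = (103/12)² = 10609/144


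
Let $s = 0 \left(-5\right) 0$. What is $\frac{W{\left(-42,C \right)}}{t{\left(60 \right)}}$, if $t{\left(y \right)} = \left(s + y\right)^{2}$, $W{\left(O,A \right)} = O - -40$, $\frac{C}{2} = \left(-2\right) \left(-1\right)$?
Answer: $- \frac{1}{1800} \approx -0.00055556$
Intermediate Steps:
$C = 4$ ($C = 2 \left(\left(-2\right) \left(-1\right)\right) = 2 \cdot 2 = 4$)
$s = 0$ ($s = 0 \cdot 0 = 0$)
$W{\left(O,A \right)} = 40 + O$ ($W{\left(O,A \right)} = O + 40 = 40 + O$)
$t{\left(y \right)} = y^{2}$ ($t{\left(y \right)} = \left(0 + y\right)^{2} = y^{2}$)
$\frac{W{\left(-42,C \right)}}{t{\left(60 \right)}} = \frac{40 - 42}{60^{2}} = - \frac{2}{3600} = \left(-2\right) \frac{1}{3600} = - \frac{1}{1800}$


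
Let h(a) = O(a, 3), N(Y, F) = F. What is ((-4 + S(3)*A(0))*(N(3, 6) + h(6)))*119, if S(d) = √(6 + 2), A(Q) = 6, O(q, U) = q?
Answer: -5712 + 17136*√2 ≈ 18522.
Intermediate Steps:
h(a) = a
S(d) = 2*√2 (S(d) = √8 = 2*√2)
((-4 + S(3)*A(0))*(N(3, 6) + h(6)))*119 = ((-4 + (2*√2)*6)*(6 + 6))*119 = ((-4 + 12*√2)*12)*119 = (-48 + 144*√2)*119 = -5712 + 17136*√2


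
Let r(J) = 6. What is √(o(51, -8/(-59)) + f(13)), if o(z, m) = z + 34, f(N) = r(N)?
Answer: √91 ≈ 9.5394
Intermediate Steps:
f(N) = 6
o(z, m) = 34 + z
√(o(51, -8/(-59)) + f(13)) = √((34 + 51) + 6) = √(85 + 6) = √91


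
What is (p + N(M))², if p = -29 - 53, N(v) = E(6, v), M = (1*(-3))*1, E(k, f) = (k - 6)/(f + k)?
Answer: 6724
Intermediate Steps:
E(k, f) = (-6 + k)/(f + k)
M = -3 (M = -3*1 = -3)
N(v) = 0 (N(v) = (-6 + 6)/(v + 6) = 0/(6 + v) = 0)
p = -82
(p + N(M))² = (-82 + 0)² = (-82)² = 6724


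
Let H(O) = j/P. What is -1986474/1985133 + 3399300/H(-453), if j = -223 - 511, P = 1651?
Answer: -1856842137010636/242847937 ≈ -7.6461e+6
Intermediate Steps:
j = -734
H(O) = -734/1651
-1986474/1985133 + 3399300/H(-453) = -1986474/1985133 + 3399300/(-734/1651) = -1986474*1/1985133 + 3399300*(-1651/734) = -662158/661711 - 2806122150/367 = -1856842137010636/242847937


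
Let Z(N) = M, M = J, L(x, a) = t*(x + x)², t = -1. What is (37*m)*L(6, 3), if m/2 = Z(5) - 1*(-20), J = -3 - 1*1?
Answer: -170496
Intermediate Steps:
L(x, a) = -4*x² (L(x, a) = -(x + x)² = -(2*x)² = -4*x²)
J = -4 (J = -3 - 1 = -4)
M = -4
Z(N) = -4
m = 32 (m = 2*(-4 - 1*(-20)) = 2*(-4 + 20) = 2*16 = 32)
(37*m)*L(6, 3) = (37*32)*(-4*6²) = 1184*(-4*36) = 1184*(-144) = -170496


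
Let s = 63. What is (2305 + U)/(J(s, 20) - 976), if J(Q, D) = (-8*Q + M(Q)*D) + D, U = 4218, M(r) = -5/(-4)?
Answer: -6523/1435 ≈ -4.5456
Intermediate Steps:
M(r) = 5/4 (M(r) = -5*(-¼) = 5/4)
J(Q, D) = -8*Q + 9*D/4 (J(Q, D) = (-8*Q + 5*D/4) + D = -8*Q + 9*D/4)
(2305 + U)/(J(s, 20) - 976) = (2305 + 4218)/((-8*63 + (9/4)*20) - 976) = 6523/((-504 + 45) - 976) = 6523/(-459 - 976) = 6523/(-1435) = 6523*(-1/1435) = -6523/1435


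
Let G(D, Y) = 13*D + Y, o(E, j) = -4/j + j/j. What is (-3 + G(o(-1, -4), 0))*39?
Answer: 897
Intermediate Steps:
o(E, j) = 1 - 4/j (o(E, j) = -4/j + 1 = 1 - 4/j)
G(D, Y) = Y + 13*D
(-3 + G(o(-1, -4), 0))*39 = (-3 + (0 + 13*((-4 - 4)/(-4))))*39 = (-3 + (0 + 13*(-¼*(-8))))*39 = (-3 + (0 + 13*2))*39 = (-3 + (0 + 26))*39 = (-3 + 26)*39 = 23*39 = 897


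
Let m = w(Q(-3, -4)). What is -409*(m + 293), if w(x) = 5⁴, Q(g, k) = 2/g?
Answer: -375462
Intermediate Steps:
w(x) = 625
m = 625
-409*(m + 293) = -409*(625 + 293) = -409*918 = -375462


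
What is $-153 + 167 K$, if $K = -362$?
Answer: $-60607$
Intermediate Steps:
$-153 + 167 K = -153 + 167 \left(-362\right) = -153 - 60454 = -60607$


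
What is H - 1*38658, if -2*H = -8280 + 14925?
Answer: -83961/2 ≈ -41981.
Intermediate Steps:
H = -6645/2 (H = -(-8280 + 14925)/2 = -½*6645 = -6645/2 ≈ -3322.5)
H - 1*38658 = -6645/2 - 1*38658 = -6645/2 - 38658 = -83961/2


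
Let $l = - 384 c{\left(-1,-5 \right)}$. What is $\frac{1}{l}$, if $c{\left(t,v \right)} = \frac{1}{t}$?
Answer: $\frac{1}{384} \approx 0.0026042$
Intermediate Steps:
$l = 384$ ($l = - \frac{384}{-1} = \left(-384\right) \left(-1\right) = 384$)
$\frac{1}{l} = \frac{1}{384}$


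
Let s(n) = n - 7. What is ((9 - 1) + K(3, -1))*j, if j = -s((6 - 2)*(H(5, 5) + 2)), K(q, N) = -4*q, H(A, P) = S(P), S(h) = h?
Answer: 84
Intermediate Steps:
H(A, P) = P
s(n) = -7 + n
j = -21 (j = -(-7 + (6 - 2)*(5 + 2)) = -(-7 + 4*7) = -(-7 + 28) = -1*21 = -21)
((9 - 1) + K(3, -1))*j = ((9 - 1) - 4*3)*(-21) = (8 - 12)*(-21) = -4*(-21) = 84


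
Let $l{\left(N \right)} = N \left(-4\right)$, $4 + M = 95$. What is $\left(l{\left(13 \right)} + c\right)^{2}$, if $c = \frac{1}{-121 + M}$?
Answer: $\frac{2436721}{900} \approx 2707.5$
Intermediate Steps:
$M = 91$ ($M = -4 + 95 = 91$)
$l{\left(N \right)} = - 4 N$
$c = - \frac{1}{30}$ ($c = \frac{1}{-121 + 91} = \frac{1}{-30} = - \frac{1}{30} \approx -0.033333$)
$\left(l{\left(13 \right)} + c\right)^{2} = \left(\left(-4\right) 13 - \frac{1}{30}\right)^{2} = \left(-52 - \frac{1}{30}\right)^{2} = \left(- \frac{1561}{30}\right)^{2} = \frac{2436721}{900}$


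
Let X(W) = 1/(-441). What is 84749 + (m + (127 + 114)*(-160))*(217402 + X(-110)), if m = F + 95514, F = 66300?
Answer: 11816926004683/441 ≈ 2.6796e+10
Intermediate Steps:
m = 161814 (m = 66300 + 95514 = 161814)
X(W) = -1/441 (X(W) = 1*(-1/441) = -1/441)
84749 + (m + (127 + 114)*(-160))*(217402 + X(-110)) = 84749 + (161814 + (127 + 114)*(-160))*(217402 - 1/441) = 84749 + (161814 + 241*(-160))*(95874281/441) = 84749 + (161814 - 38560)*(95874281/441) = 84749 + 123254*(95874281/441) = 84749 + 11816888630374/441 = 11816926004683/441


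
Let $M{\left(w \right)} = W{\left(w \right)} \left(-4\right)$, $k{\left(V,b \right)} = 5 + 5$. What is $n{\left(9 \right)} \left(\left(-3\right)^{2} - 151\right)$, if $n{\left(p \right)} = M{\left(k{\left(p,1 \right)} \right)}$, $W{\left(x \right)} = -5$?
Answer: $-2840$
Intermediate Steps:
$k{\left(V,b \right)} = 10$
$M{\left(w \right)} = 20$ ($M{\left(w \right)} = \left(-5\right) \left(-4\right) = 20$)
$n{\left(p \right)} = 20$
$n{\left(9 \right)} \left(\left(-3\right)^{2} - 151\right) = 20 \left(\left(-3\right)^{2} - 151\right) = 20 \left(9 - 151\right) = 20 \left(-142\right) = -2840$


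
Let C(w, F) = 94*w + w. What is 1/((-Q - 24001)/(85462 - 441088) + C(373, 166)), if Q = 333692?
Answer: 118542/4200655001 ≈ 2.8220e-5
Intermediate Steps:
C(w, F) = 95*w
1/((-Q - 24001)/(85462 - 441088) + C(373, 166)) = 1/((-1*333692 - 24001)/(85462 - 441088) + 95*373) = 1/((-333692 - 24001)/(-355626) + 35435) = 1/(-357693*(-1/355626) + 35435) = 1/(119231/118542 + 35435) = 1/(4200655001/118542) = 118542/4200655001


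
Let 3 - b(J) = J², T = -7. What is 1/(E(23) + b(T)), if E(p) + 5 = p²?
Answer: 1/478 ≈ 0.0020920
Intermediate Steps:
b(J) = 3 - J²
E(p) = -5 + p²
1/(E(23) + b(T)) = 1/((-5 + 23²) + (3 - 1*(-7)²)) = 1/((-5 + 529) + (3 - 1*49)) = 1/(524 + (3 - 49)) = 1/(524 - 46) = 1/478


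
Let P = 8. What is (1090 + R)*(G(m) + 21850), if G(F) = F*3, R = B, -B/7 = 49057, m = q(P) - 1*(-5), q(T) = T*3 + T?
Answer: -7517447949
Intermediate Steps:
q(T) = 4*T (q(T) = 3*T + T = 4*T)
m = 37 (m = 4*8 - 1*(-5) = 32 + 5 = 37)
B = -343399 (B = -7*49057 = -343399)
R = -343399
G(F) = 3*F
(1090 + R)*(G(m) + 21850) = (1090 - 343399)*(3*37 + 21850) = -342309*(111 + 21850) = -342309*21961 = -7517447949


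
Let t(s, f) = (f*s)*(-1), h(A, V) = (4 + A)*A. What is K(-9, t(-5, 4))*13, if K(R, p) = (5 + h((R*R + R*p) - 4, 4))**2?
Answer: 1353050452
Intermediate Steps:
h(A, V) = A*(4 + A)
t(s, f) = -f*s
K(R, p) = (5 + (R**2 + R*p)*(-4 + R**2 + R*p))**2 (K(R, p) = (5 + ((R*R + R*p) - 4)*(4 + ((R*R + R*p) - 4)))**2 = (5 + ((R**2 + R*p) - 4)*(4 + ((R**2 + R*p) - 4)))**2 = (5 + (-4 + R**2 + R*p)*(4 + (-4 + R**2 + R*p)))**2 = (5 + (-4 + R**2 + R*p)*(R**2 + R*p))**2 = (5 + (R**2 + R*p)*(-4 + R**2 + R*p))**2)
K(-9, t(-5, 4))*13 = (5 - 9*(-9 - 1*4*(-5))*(-4 + (-9)**2 - (-9)*4*(-5)))**2*13 = (5 - 9*(-9 + 20)*(-4 + 81 - 9*20))**2*13 = (5 - 9*11*(-4 + 81 - 180))**2*13 = (5 - 9*11*(-103))**2*13 = (5 + 10197)**2*13 = 10202**2*13 = 104080804*13 = 1353050452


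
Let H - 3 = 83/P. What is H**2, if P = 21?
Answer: 21316/441 ≈ 48.336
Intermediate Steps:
H = 146/21 (H = 3 + 83/21 = 146/21 ≈ 6.9524)
H**2 = (146/21)**2 = 21316/441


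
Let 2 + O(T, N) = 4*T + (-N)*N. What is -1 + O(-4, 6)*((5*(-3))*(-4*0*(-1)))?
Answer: -1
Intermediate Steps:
O(T, N) = -2 - N² + 4*T (O(T, N) = -2 + (4*T + (-N)*N) = -2 + (4*T - N²) = -2 + (-N² + 4*T) = -2 - N² + 4*T)
-1 + O(-4, 6)*((5*(-3))*(-4*0*(-1))) = -1 + (-2 - 1*6² + 4*(-4))*((5*(-3))*(-4*0*(-1))) = -1 + (-2 - 1*36 - 16)*(-0*(-1)) = -1 + (-2 - 36 - 16)*(-15*0) = -1 - 54*0 = -1 + 0 = -1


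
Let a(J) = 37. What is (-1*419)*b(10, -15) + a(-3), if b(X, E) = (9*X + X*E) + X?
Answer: 20987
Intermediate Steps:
b(X, E) = 10*X + E*X (b(X, E) = (9*X + E*X) + X = 10*X + E*X)
(-1*419)*b(10, -15) + a(-3) = (-1*419)*(10*(10 - 15)) + 37 = -4190*(-5) + 37 = -419*(-50) + 37 = 20950 + 37 = 20987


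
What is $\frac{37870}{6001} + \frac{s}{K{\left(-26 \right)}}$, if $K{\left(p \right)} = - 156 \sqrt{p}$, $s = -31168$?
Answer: $\frac{37870}{6001} - \frac{3896 i \sqrt{26}}{507} \approx 6.3106 - 39.183 i$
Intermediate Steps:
$\frac{37870}{6001} + \frac{s}{K{\left(-26 \right)}} = \frac{37870}{6001} - \frac{31168}{\left(-156\right) \sqrt{-26}} = 37870 \cdot \frac{1}{6001} - \frac{31168}{\left(-156\right) i \sqrt{26}} = \frac{37870}{6001} - \frac{31168}{\left(-156\right) i \sqrt{26}} = \frac{37870}{6001} - 31168 \frac{i \sqrt{26}}{4056} = \frac{37870}{6001} - \frac{3896 i \sqrt{26}}{507}$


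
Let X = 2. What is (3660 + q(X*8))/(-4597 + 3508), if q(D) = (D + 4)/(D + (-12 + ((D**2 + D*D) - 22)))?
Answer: -904030/268983 ≈ -3.3609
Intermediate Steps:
q(D) = (4 + D)/(-34 + D + 2*D**2) (q(D) = (4 + D)/(D + (-12 + ((D**2 + D**2) - 22))) = (4 + D)/(D + (-12 + (2*D**2 - 22))) = (4 + D)/(D + (-12 + (-22 + 2*D**2))) = (4 + D)/(D + (-34 + 2*D**2)) = (4 + D)/(-34 + D + 2*D**2))
(3660 + q(X*8))/(-4597 + 3508) = (3660 + (4 + 2*8)/(-34 + 2*8 + 2*(2*8)**2))/(-4597 + 3508) = (3660 + (4 + 16)/(-34 + 16 + 2*16**2))/(-1089) = (3660 + 20/(-34 + 16 + 2*256))*(-1/1089) = (3660 + 20/(-34 + 16 + 512))*(-1/1089) = (3660 + 20/494)*(-1/1089) = (3660 + (1/494)*20)*(-1/1089) = (3660 + 10/247)*(-1/1089) = (904030/247)*(-1/1089) = -904030/268983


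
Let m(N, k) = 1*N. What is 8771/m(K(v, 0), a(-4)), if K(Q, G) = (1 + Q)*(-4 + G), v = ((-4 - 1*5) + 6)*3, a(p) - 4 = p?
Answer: 8771/32 ≈ 274.09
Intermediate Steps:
a(p) = 4 + p
v = -9 (v = ((-4 - 5) + 6)*3 = (-9 + 6)*3 = -3*3 = -9)
m(N, k) = N
8771/m(K(v, 0), a(-4)) = 8771/(-4 + 0 - 4*(-9) + 0*(-9)) = 8771/(-4 + 0 + 36 + 0) = 8771/32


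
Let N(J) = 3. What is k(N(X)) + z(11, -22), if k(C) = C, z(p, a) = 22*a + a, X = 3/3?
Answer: -503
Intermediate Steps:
X = 1 (X = 3*(1/3) = 1)
z(p, a) = 23*a
k(N(X)) + z(11, -22) = 3 + 23*(-22) = 3 - 506 = -503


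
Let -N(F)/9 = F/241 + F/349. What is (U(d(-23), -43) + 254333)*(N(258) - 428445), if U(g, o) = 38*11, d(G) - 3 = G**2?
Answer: -9180576548504235/84109 ≈ -1.0915e+11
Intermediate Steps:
d(G) = 3 + G**2
U(g, o) = 418
N(F) = -5310*F/84109 (N(F) = -9*(F/241 + F/349) = -5310*F/84109)
(U(d(-23), -43) + 254333)*(N(258) - 428445) = (418 + 254333)*(-5310/84109*258 - 428445) = 254751*(-1369980/84109 - 428445) = 254751*(-36037450485/84109) = -9180576548504235/84109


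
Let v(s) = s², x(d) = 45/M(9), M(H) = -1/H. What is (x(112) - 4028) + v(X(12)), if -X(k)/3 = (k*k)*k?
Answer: 26869423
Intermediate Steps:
X(k) = -3*k³ (X(k) = -3*k*k*k = -3*k²*k = -3*k³)
x(d) = -405 (x(d) = 45/((-1/9)) = 45/((-1*⅑)) = 45/(-⅑) = 45*(-9) = -405)
(x(112) - 4028) + v(X(12)) = (-405 - 4028) + (-3*12³)² = -4433 + (-3*1728)² = -4433 + (-5184)² = -4433 + 26873856 = 26869423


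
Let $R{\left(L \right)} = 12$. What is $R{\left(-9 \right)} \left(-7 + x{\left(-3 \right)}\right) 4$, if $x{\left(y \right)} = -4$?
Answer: $-528$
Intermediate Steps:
$R{\left(-9 \right)} \left(-7 + x{\left(-3 \right)}\right) 4 = 12 \left(-7 - 4\right) 4 = 12 \left(\left(-11\right) 4\right) = 12 \left(-44\right) = -528$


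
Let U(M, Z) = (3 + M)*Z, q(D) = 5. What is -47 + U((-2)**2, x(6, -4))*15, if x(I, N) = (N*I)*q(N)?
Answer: -12647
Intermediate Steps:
x(I, N) = 5*I*N (x(I, N) = (N*I)*5 = (I*N)*5 = 5*I*N)
U(M, Z) = Z*(3 + M)
-47 + U((-2)**2, x(6, -4))*15 = -47 + ((5*6*(-4))*(3 + (-2)**2))*15 = -47 - 120*(3 + 4)*15 = -47 - 120*7*15 = -47 - 840*15 = -47 - 12600 = -12647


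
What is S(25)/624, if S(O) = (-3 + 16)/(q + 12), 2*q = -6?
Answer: 1/432 ≈ 0.0023148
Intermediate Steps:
q = -3 (q = (1/2)*(-6) = -3)
S(O) = 13/9 (S(O) = (-3 + 16)/(-3 + 12) = 13/9)
S(25)/624 = (13/9)/624 = (13/9)*(1/624) = 1/432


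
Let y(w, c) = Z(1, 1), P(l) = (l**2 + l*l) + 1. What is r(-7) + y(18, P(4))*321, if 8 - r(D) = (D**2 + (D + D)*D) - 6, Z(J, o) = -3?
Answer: -1096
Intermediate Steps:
P(l) = 1 + 2*l**2 (P(l) = (l**2 + l**2) + 1 = 2*l**2 + 1 = 1 + 2*l**2)
y(w, c) = -3
r(D) = 14 - 3*D**2 (r(D) = 8 - ((D**2 + (D + D)*D) - 6) = 8 - ((D**2 + (2*D)*D) - 6) = 8 - ((D**2 + 2*D**2) - 6) = 8 - (3*D**2 - 6) = 8 - (-6 + 3*D**2) = 8 + (6 - 3*D**2) = 14 - 3*D**2)
r(-7) + y(18, P(4))*321 = (14 - 3*(-7)**2) - 3*321 = (14 - 3*49) - 963 = (14 - 147) - 963 = -133 - 963 = -1096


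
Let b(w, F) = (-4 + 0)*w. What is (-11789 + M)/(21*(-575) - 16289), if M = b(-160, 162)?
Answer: 11149/28364 ≈ 0.39307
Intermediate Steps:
b(w, F) = -4*w
M = 640 (M = -4*(-160) = 640)
(-11789 + M)/(21*(-575) - 16289) = (-11789 + 640)/(21*(-575) - 16289) = -11149/(-12075 - 16289) = -11149/(-28364) = -11149*(-1/28364) = 11149/28364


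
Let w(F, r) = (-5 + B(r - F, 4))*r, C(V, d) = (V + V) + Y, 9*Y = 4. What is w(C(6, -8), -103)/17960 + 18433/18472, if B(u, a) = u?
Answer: 630243233/373226760 ≈ 1.6886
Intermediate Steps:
Y = 4/9 (Y = (⅑)*4 = 4/9 ≈ 0.44444)
C(V, d) = 4/9 + 2*V (C(V, d) = (V + V) + 4/9 = 2*V + 4/9 = 4/9 + 2*V)
w(F, r) = r*(-5 + r - F) (w(F, r) = (-5 + (r - F))*r = (-5 + r - F)*r = r*(-5 + r - F))
w(C(6, -8), -103)/17960 + 18433/18472 = -103*(-5 - 103 - (4/9 + 2*6))/17960 + 18433/18472 = -103*(-5 - 103 - (4/9 + 12))*(1/17960) + 18433*(1/18472) = -103*(-5 - 103 - 1*112/9)*(1/17960) + 18433/18472 = -103*(-5 - 103 - 112/9)*(1/17960) + 18433/18472 = -103*(-1084/9)*(1/17960) + 18433/18472 = (111652/9)*(1/17960) + 18433/18472 = 27913/40410 + 18433/18472 = 630243233/373226760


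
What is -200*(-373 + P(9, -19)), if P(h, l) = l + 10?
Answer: 76400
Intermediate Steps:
P(h, l) = 10 + l
-200*(-373 + P(9, -19)) = -200*(-373 + (10 - 19)) = -200*(-373 - 9) = -200*(-382) = 76400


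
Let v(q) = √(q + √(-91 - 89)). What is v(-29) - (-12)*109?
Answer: 1308 + √(-29 + 6*I*√5) ≈ 1309.2 + 5.5206*I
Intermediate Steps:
v(q) = √(q + 6*I*√5) (v(q) = √(q + √(-180)) = √(q + 6*I*√5))
v(-29) - (-12)*109 = √(-29 + 6*I*√5) - (-12)*109 = √(-29 + 6*I*√5) - 1*(-1308) = √(-29 + 6*I*√5) + 1308 = 1308 + √(-29 + 6*I*√5)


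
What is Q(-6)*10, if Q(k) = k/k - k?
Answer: 70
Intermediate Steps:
Q(k) = 1 - k
Q(-6)*10 = (1 - 1*(-6))*10 = (1 + 6)*10 = 7*10 = 70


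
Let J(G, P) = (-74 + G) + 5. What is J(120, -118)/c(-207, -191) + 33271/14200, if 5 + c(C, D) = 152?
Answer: 1871679/695800 ≈ 2.6900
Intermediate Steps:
J(G, P) = -69 + G
c(C, D) = 147 (c(C, D) = -5 + 152 = 147)
J(120, -118)/c(-207, -191) + 33271/14200 = (-69 + 120)/147 + 33271/14200 = 51*(1/147) + 33271*(1/14200) = 17/49 + 33271/14200 = 1871679/695800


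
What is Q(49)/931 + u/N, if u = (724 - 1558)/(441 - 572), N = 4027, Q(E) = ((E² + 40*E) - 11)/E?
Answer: 2332832196/24065710403 ≈ 0.096936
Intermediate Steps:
Q(E) = (-11 + E² + 40*E)/E
u = 834/131 (u = -834/(-131) = -834*(-1/131) = 834/131 ≈ 6.3664)
Q(49)/931 + u/N = (40 + 49 - 11/49)/931 + (834/131)/4027 = (40 + 49 - 11*1/49)*(1/931) + (834/131)*(1/4027) = (40 + 49 - 11/49)*(1/931) + 834/527537 = (4350/49)*(1/931) + 834/527537 = 4350/45619 + 834/527537 = 2332832196/24065710403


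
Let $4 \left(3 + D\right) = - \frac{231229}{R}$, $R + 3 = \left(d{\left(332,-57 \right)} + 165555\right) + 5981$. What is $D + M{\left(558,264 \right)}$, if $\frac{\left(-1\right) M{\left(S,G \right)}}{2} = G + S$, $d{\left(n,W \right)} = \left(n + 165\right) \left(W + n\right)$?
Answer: $- \frac{2030705533}{1232832} \approx -1647.2$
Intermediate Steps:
$d{\left(n,W \right)} = \left(165 + n\right) \left(W + n\right)$
$M{\left(S,G \right)} = - 2 G - 2 S$ ($M{\left(S,G \right)} = - 2 \left(G + S\right) = - 2 G - 2 S$)
$R = 308208$ ($R = -3 + \left(\left(\left(332^{2} + 165 \left(-57\right) + 165 \cdot 332 - 18924\right) + 165555\right) + 5981\right) = -3 + \left(\left(\left(110224 - 9405 + 54780 - 18924\right) + 165555\right) + 5981\right) = -3 + \left(\left(136675 + 165555\right) + 5981\right) = -3 + \left(302230 + 5981\right) = -3 + 308211 = 308208$)
$D = - \frac{3929725}{1232832}$ ($D = -3 + \frac{\left(-231229\right) \frac{1}{308208}}{4} = -3 + \frac{1}{4} \left(- \frac{231229}{308208}\right) = -3 - \frac{231229}{1232832} = - \frac{3929725}{1232832} \approx -3.1876$)
$D + M{\left(558,264 \right)} = - \frac{3929725}{1232832} - 1644 = - \frac{2030705533}{1232832}$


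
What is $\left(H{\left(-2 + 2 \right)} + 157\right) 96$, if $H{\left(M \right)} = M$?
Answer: $15072$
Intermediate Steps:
$\left(H{\left(-2 + 2 \right)} + 157\right) 96 = \left(\left(-2 + 2\right) + 157\right) 96 = \left(0 + 157\right) 96 = 157 \cdot 96 = 15072$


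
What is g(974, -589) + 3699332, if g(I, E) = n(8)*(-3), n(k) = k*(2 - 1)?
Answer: 3699308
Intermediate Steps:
n(k) = k (n(k) = k*1 = k)
g(I, E) = -24 (g(I, E) = 8*(-3) = -24)
g(974, -589) + 3699332 = -24 + 3699332 = 3699308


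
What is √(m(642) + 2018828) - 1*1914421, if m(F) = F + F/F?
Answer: -1914421 + √2019471 ≈ -1.9130e+6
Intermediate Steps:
m(F) = 1 + F (m(F) = F + 1 = 1 + F)
√(m(642) + 2018828) - 1*1914421 = √((1 + 642) + 2018828) - 1*1914421 = √(643 + 2018828) - 1914421 = √2019471 - 1914421 = -1914421 + √2019471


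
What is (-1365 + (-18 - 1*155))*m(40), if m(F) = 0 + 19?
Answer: -29222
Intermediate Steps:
m(F) = 19
(-1365 + (-18 - 1*155))*m(40) = (-1365 + (-18 - 1*155))*19 = (-1365 + (-18 - 155))*19 = (-1365 - 173)*19 = -1538*19 = -29222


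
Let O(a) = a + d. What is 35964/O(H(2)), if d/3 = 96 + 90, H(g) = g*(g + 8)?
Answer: 17982/289 ≈ 62.221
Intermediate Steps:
H(g) = g*(8 + g)
d = 558 (d = 3*(96 + 90) = 3*186 = 558)
O(a) = 558 + a (O(a) = a + 558 = 558 + a)
35964/O(H(2)) = 35964/(558 + 2*(8 + 2)) = 35964/(558 + 2*10) = 35964/(558 + 20) = 35964/578 = 35964*(1/578) = 17982/289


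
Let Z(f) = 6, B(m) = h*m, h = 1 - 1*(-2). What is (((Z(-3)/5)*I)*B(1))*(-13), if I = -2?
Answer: 468/5 ≈ 93.600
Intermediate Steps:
h = 3 (h = 1 + 2 = 3)
B(m) = 3*m
(((Z(-3)/5)*I)*B(1))*(-13) = (((6/5)*(-2))*(3*1))*(-13) = ((((⅕)*6)*(-2))*3)*(-13) = (((6/5)*(-2))*3)*(-13) = -12/5*3*(-13) = -36/5*(-13) = 468/5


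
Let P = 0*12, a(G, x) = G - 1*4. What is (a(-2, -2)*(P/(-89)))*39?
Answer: 0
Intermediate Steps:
a(G, x) = -4 + G (a(G, x) = G - 4 = -4 + G)
P = 0
(a(-2, -2)*(P/(-89)))*39 = ((-4 - 2)*(0/(-89)))*39 = -0*(-1)/89*39 = -6*0*39 = 0*39 = 0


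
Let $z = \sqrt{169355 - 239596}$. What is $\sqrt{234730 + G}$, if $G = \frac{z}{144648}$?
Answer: $\frac{\sqrt{2784164453280 + 82 i \sqrt{70241}}}{3444} \approx 484.49 + 1.8909 \cdot 10^{-6} i$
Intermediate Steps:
$z = i \sqrt{70241}$ ($z = \sqrt{-70241} = i \sqrt{70241} \approx 265.03 i$)
$G = \frac{i \sqrt{70241}}{144648} \approx 0.0018322 i$
$\sqrt{234730 + G} = \sqrt{234730 + \frac{i \sqrt{70241}}{144648}}$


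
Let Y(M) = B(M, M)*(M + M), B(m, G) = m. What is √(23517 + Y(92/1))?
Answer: √40445 ≈ 201.11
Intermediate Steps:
Y(M) = 2*M² (Y(M) = M*(M + M) = M*(2*M) = 2*M²)
√(23517 + Y(92/1)) = √(23517 + 2*(92/1)²) = √(23517 + 2*(92*1)²) = √(23517 + 2*92²) = √(23517 + 2*8464) = √(23517 + 16928) = √40445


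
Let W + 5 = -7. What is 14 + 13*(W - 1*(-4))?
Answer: -90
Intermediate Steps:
W = -12 (W = -5 - 7 = -12)
14 + 13*(W - 1*(-4)) = 14 + 13*(-12 - 1*(-4)) = 14 + 13*(-12 + 4) = 14 + 13*(-8) = 14 - 104 = -90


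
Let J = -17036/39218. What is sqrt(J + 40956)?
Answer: sqrt(15747942524774)/19609 ≈ 202.37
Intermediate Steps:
J = -8518/19609 (J = -17036*1/39218 = -8518/19609 ≈ -0.43439)
sqrt(J + 40956) = sqrt(-8518/19609 + 40956) = sqrt(803097686/19609) = sqrt(15747942524774)/19609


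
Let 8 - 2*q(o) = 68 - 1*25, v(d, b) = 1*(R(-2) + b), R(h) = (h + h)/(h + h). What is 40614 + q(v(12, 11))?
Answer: 81193/2 ≈ 40597.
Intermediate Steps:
R(h) = 1 (R(h) = (2*h)/((2*h)) = (2*h)*(1/(2*h)) = 1)
v(d, b) = 1 + b (v(d, b) = 1*(1 + b) = 1 + b)
q(o) = -35/2 (q(o) = 4 - (68 - 1*25)/2 = 4 - (68 - 25)/2 = 4 - ½*43 = 4 - 43/2 = -35/2)
40614 + q(v(12, 11)) = 40614 - 35/2 = 81193/2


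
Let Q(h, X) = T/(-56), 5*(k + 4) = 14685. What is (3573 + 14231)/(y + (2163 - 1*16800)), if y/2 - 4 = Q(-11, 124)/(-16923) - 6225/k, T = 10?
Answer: -1767408741672/1452646862627 ≈ -1.2167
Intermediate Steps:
k = 2933 (k = -4 + (⅕)*14685 = -4 + 2937 = 2933)
Q(h, X) = -5/28 (Q(h, X) = 10/(-56) = 10*(-1/56) = -5/28)
y = 372781939/99270318 (y = 8 + 2*(-5/28/(-16923) - 6225/2933) = 8 + 2*(-5/28*(-1/16923) - 6225*1/2933) = 8 + 2*(5/473844 - 6225/2933) = 8 + 2*(-421380605/198540636) = 8 - 421380605/99270318 = 372781939/99270318 ≈ 3.7552)
(3573 + 14231)/(y + (2163 - 1*16800)) = (3573 + 14231)/(372781939/99270318 + (2163 - 1*16800)) = 17804/(372781939/99270318 + (2163 - 16800)) = 17804/(372781939/99270318 - 14637) = 17804/(-1452646862627/99270318) = 17804*(-99270318/1452646862627) = -1767408741672/1452646862627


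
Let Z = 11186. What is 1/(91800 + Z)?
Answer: 1/102986 ≈ 9.7101e-6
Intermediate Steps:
1/(91800 + Z) = 1/(91800 + 11186) = 1/102986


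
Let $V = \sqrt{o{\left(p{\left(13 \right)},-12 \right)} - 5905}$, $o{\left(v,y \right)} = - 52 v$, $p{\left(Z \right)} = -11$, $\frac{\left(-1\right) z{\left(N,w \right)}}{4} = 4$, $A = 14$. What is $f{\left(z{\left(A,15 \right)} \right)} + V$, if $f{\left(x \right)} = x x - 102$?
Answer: $154 + i \sqrt{5333} \approx 154.0 + 73.027 i$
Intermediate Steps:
$z{\left(N,w \right)} = -16$ ($z{\left(N,w \right)} = \left(-4\right) 4 = -16$)
$V = i \sqrt{5333}$ ($V = \sqrt{\left(-52\right) \left(-11\right) - 5905} = \sqrt{572 - 5905} = \sqrt{-5333} = i \sqrt{5333} \approx 73.027 i$)
$f{\left(x \right)} = -102 + x^{2}$ ($f{\left(x \right)} = x^{2} - 102 = -102 + x^{2}$)
$f{\left(z{\left(A,15 \right)} \right)} + V = \left(-102 + \left(-16\right)^{2}\right) + i \sqrt{5333} = \left(-102 + 256\right) + i \sqrt{5333} = 154 + i \sqrt{5333}$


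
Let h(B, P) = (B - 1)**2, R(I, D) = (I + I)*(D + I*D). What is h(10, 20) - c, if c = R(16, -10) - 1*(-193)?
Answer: 5328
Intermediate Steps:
R(I, D) = 2*I*(D + D*I) (R(I, D) = (2*I)*(D + D*I) = 2*I*(D + D*I))
h(B, P) = (-1 + B)**2
c = -5247 (c = 2*(-10)*16*(1 + 16) - 1*(-193) = 2*(-10)*16*17 + 193 = -5440 + 193 = -5247)
h(10, 20) - c = (-1 + 10)**2 - 1*(-5247) = 9**2 + 5247 = 81 + 5247 = 5328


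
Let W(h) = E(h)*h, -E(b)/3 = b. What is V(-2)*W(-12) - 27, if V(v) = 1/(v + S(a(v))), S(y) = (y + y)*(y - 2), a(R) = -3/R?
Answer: 675/7 ≈ 96.429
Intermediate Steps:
E(b) = -3*b
W(h) = -3*h**2 (W(h) = (-3*h)*h = -3*h**2)
S(y) = 2*y*(-2 + y) (S(y) = (2*y)*(-2 + y) = 2*y*(-2 + y))
V(v) = 1/(v - 6*(-2 - 3/v)/v) (V(v) = 1/(v + 2*(-3/v)*(-2 - 3/v)) = 1/(v - 6*(-2 - 3/v)/v))
V(-2)*W(-12) - 27 = ((-2)**2/(18 + (-2)**3 + 12*(-2)))*(-3*(-12)**2) - 27 = (4/(18 - 8 - 24))*(-3*144) - 27 = (4/(-14))*(-432) - 27 = (4*(-1/14))*(-432) - 27 = -2/7*(-432) - 27 = 864/7 - 27 = 675/7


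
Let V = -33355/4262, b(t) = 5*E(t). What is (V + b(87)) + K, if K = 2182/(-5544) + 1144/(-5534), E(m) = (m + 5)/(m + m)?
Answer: -2741063146669/474005993076 ≈ -5.7828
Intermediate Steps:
E(m) = (5 + m)/(2*m) (E(m) = (5 + m)/((2*m)) = (5 + m)*(1/(2*m)) = (5 + m)/(2*m))
b(t) = 5*(5 + t)/(2*t) (b(t) = 5*((5 + t)/(2*t)) = 5*(5 + t)/(2*t))
K = -4604381/7670124 (K = 2182*(-1/5544) + 1144*(-1/5534) = -1091/2772 - 572/2767 = -4604381/7670124 ≈ -0.60030)
V = -33355/4262 (V = -33355*1/4262 = -33355/4262 ≈ -7.8261)
(V + b(87)) + K = (-33355/4262 + (5/2)*(5 + 87)/87) - 4604381/7670124 = (-33355/4262 + (5/2)*(1/87)*92) - 4604381/7670124 = (-33355/4262 + 230/87) - 4604381/7670124 = -1921625/370794 - 4604381/7670124 = -2741063146669/474005993076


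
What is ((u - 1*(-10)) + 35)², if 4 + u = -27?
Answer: 196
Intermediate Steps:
u = -31 (u = -4 - 27 = -31)
((u - 1*(-10)) + 35)² = ((-31 - 1*(-10)) + 35)² = ((-31 + 10) + 35)² = (-21 + 35)² = 14² = 196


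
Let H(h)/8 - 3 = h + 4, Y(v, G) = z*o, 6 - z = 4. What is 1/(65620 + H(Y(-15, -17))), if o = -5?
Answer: 1/65596 ≈ 1.5245e-5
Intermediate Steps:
z = 2 (z = 6 - 1*4 = 6 - 4 = 2)
Y(v, G) = -10 (Y(v, G) = 2*(-5) = -10)
H(h) = 56 + 8*h (H(h) = 24 + 8*(h + 4) = 24 + 8*(4 + h) = 24 + (32 + 8*h) = 56 + 8*h)
1/(65620 + H(Y(-15, -17))) = 1/(65620 + (56 + 8*(-10))) = 1/(65620 + (56 - 80)) = 1/(65620 - 24) = 1/65596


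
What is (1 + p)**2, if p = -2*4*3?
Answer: 529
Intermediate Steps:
p = -24 (p = -8*3 = -24)
(1 + p)**2 = (1 - 24)**2 = (-23)**2 = 529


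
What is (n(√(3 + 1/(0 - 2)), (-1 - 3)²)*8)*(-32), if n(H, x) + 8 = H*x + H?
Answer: 2048 - 2176*√10 ≈ -4833.1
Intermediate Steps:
n(H, x) = -8 + H + H*x (n(H, x) = -8 + (H*x + H) = -8 + (H + H*x) = -8 + H + H*x)
(n(√(3 + 1/(0 - 2)), (-1 - 3)²)*8)*(-32) = ((-8 + √(3 + 1/(0 - 2)) + √(3 + 1/(0 - 2))*(-1 - 3)²)*8)*(-32) = ((-8 + √(3 + 1/(-2)) + √(3 + 1/(-2))*(-4)²)*8)*(-32) = ((-8 + √(3 - ½) + √(3 - ½)*16)*8)*(-32) = ((-8 + √(5/2) + √(5/2)*16)*8)*(-32) = ((-8 + √10/2 + (√10/2)*16)*8)*(-32) = ((-8 + √10/2 + 8*√10)*8)*(-32) = ((-8 + 17*√10/2)*8)*(-32) = (-64 + 68*√10)*(-32) = 2048 - 2176*√10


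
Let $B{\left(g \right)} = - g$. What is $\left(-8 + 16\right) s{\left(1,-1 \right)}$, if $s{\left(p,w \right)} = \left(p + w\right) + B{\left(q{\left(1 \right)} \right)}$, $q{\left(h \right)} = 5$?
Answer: $-40$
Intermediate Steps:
$s{\left(p,w \right)} = -5 + p + w$ ($s{\left(p,w \right)} = \left(p + w\right) - 5 = -5 + p + w$)
$\left(-8 + 16\right) s{\left(1,-1 \right)} = \left(-8 + 16\right) \left(-5 + 1 - 1\right) = 8 \left(-5\right) = -40$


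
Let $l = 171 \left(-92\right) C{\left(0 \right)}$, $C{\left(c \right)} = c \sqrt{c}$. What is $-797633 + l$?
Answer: $-797633$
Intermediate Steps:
$C{\left(c \right)} = c^{\frac{3}{2}}$
$l = 0$ ($l = 171 \left(-92\right) 0^{\frac{3}{2}} = \left(-15732\right) 0 = 0$)
$-797633 + l = -797633 + 0 = -797633$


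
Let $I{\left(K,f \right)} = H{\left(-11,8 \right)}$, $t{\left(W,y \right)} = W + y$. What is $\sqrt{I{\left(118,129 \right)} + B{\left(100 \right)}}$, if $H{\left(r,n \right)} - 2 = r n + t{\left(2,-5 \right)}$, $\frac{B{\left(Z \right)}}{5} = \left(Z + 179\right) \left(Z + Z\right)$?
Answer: $\sqrt{278911} \approx 528.12$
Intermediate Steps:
$B{\left(Z \right)} = 10 Z \left(179 + Z\right)$ ($B{\left(Z \right)} = 5 \left(Z + 179\right) \left(Z + Z\right) = 5 \left(179 + Z\right) 2 Z = 5 \cdot 2 Z \left(179 + Z\right) = 10 Z \left(179 + Z\right)$)
$H{\left(r,n \right)} = -1 + n r$ ($H{\left(r,n \right)} = 2 + \left(r n + \left(2 - 5\right)\right) = 2 + \left(n r - 3\right) = 2 + \left(-3 + n r\right) = -1 + n r$)
$I{\left(K,f \right)} = -89$ ($I{\left(K,f \right)} = -1 + 8 \left(-11\right) = -1 - 88 = -89$)
$\sqrt{I{\left(118,129 \right)} + B{\left(100 \right)}} = \sqrt{-89 + 10 \cdot 100 \left(179 + 100\right)} = \sqrt{-89 + 10 \cdot 100 \cdot 279} = \sqrt{-89 + 279000} = \sqrt{278911}$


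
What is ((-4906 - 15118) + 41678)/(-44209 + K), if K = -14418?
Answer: -21654/58627 ≈ -0.36935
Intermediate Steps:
((-4906 - 15118) + 41678)/(-44209 + K) = ((-4906 - 15118) + 41678)/(-44209 - 14418) = (-20024 + 41678)/(-58627) = 21654*(-1/58627) = -21654/58627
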